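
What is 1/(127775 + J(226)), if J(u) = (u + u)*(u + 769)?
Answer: 1/577515 ≈ 1.7316e-6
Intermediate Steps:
J(u) = 2*u*(769 + u) (J(u) = (2*u)*(769 + u) = 2*u*(769 + u))
1/(127775 + J(226)) = 1/(127775 + 2*226*(769 + 226)) = 1/(127775 + 2*226*995) = 1/(127775 + 449740) = 1/577515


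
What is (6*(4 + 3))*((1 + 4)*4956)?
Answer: 1040760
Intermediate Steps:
(6*(4 + 3))*((1 + 4)*4956) = (6*7)*(5*4956) = 42*24780 = 1040760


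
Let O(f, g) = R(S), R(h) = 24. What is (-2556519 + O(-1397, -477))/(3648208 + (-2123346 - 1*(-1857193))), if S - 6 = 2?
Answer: -511299/676411 ≈ -0.75590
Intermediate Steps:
S = 8 (S = 6 + 2 = 8)
O(f, g) = 24
(-2556519 + O(-1397, -477))/(3648208 + (-2123346 - 1*(-1857193))) = (-2556519 + 24)/(3648208 + (-2123346 - 1*(-1857193))) = -2556495/(3648208 + (-2123346 + 1857193)) = -2556495/(3648208 - 266153) = -2556495/3382055 = -2556495*1/3382055 = -511299/676411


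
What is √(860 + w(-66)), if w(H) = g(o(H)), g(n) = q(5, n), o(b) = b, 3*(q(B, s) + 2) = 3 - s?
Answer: √881 ≈ 29.682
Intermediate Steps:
q(B, s) = -1 - s/3 (q(B, s) = -2 + (3 - s)/3 = -2 + (1 - s/3) = -1 - s/3)
g(n) = -1 - n/3
w(H) = -1 - H/3
√(860 + w(-66)) = √(860 + (-1 - ⅓*(-66))) = √(860 + (-1 + 22)) = √(860 + 21) = √881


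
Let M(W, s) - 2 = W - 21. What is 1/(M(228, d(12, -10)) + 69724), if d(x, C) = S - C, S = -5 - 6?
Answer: 1/69933 ≈ 1.4299e-5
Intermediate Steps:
S = -11
d(x, C) = -11 - C
M(W, s) = -19 + W (M(W, s) = 2 + (W - 21) = 2 + (-21 + W) = -19 + W)
1/(M(228, d(12, -10)) + 69724) = 1/((-19 + 228) + 69724) = 1/(209 + 69724) = 1/69933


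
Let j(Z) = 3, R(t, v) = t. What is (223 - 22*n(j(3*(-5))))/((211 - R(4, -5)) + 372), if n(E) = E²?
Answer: 25/579 ≈ 0.043178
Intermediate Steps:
(223 - 22*n(j(3*(-5))))/((211 - R(4, -5)) + 372) = (223 - 22*3²)/((211 - 1*4) + 372) = (223 - 22*9)/((211 - 4) + 372) = (223 - 198)/(207 + 372) = 25/579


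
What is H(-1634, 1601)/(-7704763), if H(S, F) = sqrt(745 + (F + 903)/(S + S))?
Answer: -sqrt(496767863)/6294791371 ≈ -3.5408e-6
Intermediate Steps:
H(S, F) = sqrt(745 + (903 + F)/(2*S)) (H(S, F) = sqrt(745 + (903 + F)/((2*S))) = sqrt(745 + (903 + F)*(1/(2*S))) = sqrt(745 + (903 + F)/(2*S)))
H(-1634, 1601)/(-7704763) = (sqrt(2)*sqrt((903 + 1601 + 1490*(-1634))/(-1634))/2)/(-7704763) = (sqrt(2)*sqrt(-(903 + 1601 - 2434660)/1634)/2)*(-1/7704763) = (sqrt(2)*sqrt(-1/1634*(-2432156))/2)*(-1/7704763) = (sqrt(2)*sqrt(1216078/817)/2)*(-1/7704763) = (sqrt(2)*(sqrt(993535726)/817)/2)*(-1/7704763) = (sqrt(496767863)/817)*(-1/7704763) = -sqrt(496767863)/6294791371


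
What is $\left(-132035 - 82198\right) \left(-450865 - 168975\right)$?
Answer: $132790182720$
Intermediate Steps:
$\left(-132035 - 82198\right) \left(-450865 - 168975\right) = \left(-214233\right) \left(-619840\right) = 132790182720$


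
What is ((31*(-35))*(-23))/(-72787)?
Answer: -24955/72787 ≈ -0.34285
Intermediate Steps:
((31*(-35))*(-23))/(-72787) = -1085*(-23)*(-1/72787) = 24955*(-1/72787) = -24955/72787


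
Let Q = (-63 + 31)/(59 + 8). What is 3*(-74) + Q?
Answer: -14906/67 ≈ -222.48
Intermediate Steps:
Q = -32/67 ≈ -0.47761
3*(-74) + Q = 3*(-74) - 32/67 = -222 - 32/67 = -14906/67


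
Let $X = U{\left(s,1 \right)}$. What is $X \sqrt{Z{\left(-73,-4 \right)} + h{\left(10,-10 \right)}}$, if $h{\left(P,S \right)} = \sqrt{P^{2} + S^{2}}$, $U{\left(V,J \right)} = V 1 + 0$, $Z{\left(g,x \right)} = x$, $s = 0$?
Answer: $0$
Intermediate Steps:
$U{\left(V,J \right)} = V$ ($U{\left(V,J \right)} = V + 0 = V$)
$X = 0$
$X \sqrt{Z{\left(-73,-4 \right)} + h{\left(10,-10 \right)}} = 0 \sqrt{-4 + \sqrt{10^{2} + \left(-10\right)^{2}}} = 0 \sqrt{-4 + \sqrt{100 + 100}} = 0 \sqrt{-4 + \sqrt{200}} = 0 \sqrt{-4 + 10 \sqrt{2}} = 0$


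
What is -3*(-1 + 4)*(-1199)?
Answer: 10791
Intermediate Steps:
-3*(-1 + 4)*(-1199) = -3*3*(-1199) = -9*(-1199) = 10791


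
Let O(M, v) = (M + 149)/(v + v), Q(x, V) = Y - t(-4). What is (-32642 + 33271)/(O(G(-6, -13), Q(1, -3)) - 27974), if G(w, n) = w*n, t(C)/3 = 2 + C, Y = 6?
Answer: -15096/671149 ≈ -0.022493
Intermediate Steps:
t(C) = 6 + 3*C (t(C) = 3*(2 + C) = 6 + 3*C)
Q(x, V) = 12 (Q(x, V) = 6 - (6 + 3*(-4)) = 6 - (6 - 12) = 6 - 1*(-6) = 6 + 6 = 12)
G(w, n) = n*w
O(M, v) = (149 + M)/(2*v) (O(M, v) = (149 + M)/((2*v)) = (149 + M)*(1/(2*v)) = (149 + M)/(2*v))
(-32642 + 33271)/(O(G(-6, -13), Q(1, -3)) - 27974) = (-32642 + 33271)/((½)*(149 - 13*(-6))/12 - 27974) = 629/((½)*(1/12)*(149 + 78) - 27974) = 629/((½)*(1/12)*227 - 27974) = 629/(227/24 - 27974) = 629/(-671149/24) = 629*(-24/671149) = -15096/671149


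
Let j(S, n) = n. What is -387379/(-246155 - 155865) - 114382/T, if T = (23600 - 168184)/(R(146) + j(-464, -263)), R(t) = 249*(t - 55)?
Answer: 11703526706077/660518860 ≈ 17719.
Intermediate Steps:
R(t) = -13695 + 249*t (R(t) = 249*(-55 + t) = -13695 + 249*t)
T = -3286/509 (T = (23600 - 168184)/((-13695 + 249*146) - 263) = -144584/((-13695 + 36354) - 263) = -144584/(22659 - 263) = -144584/22396 = -144584*1/22396 = -3286/509 ≈ -6.4558)
-387379/(-246155 - 155865) - 114382/T = -387379/(-246155 - 155865) - 114382/(-3286/509) = -387379/(-402020) - 114382*(-509/3286) = -387379*(-1/402020) + 29110219/1643 = 387379/402020 + 29110219/1643 = 11703526706077/660518860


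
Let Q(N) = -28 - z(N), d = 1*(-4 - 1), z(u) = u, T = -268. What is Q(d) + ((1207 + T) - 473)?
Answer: 443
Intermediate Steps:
d = -5 (d = 1*(-5) = -5)
Q(N) = -28 - N
Q(d) + ((1207 + T) - 473) = (-28 - 1*(-5)) + ((1207 - 268) - 473) = (-28 + 5) + (939 - 473) = -23 + 466 = 443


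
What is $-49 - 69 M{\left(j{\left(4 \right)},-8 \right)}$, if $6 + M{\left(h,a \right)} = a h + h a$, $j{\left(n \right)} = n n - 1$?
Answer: $16925$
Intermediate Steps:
$j{\left(n \right)} = -1 + n^{2}$ ($j{\left(n \right)} = n^{2} - 1 = -1 + n^{2}$)
$M{\left(h,a \right)} = -6 + 2 a h$ ($M{\left(h,a \right)} = -6 + \left(a h + h a\right) = -6 + \left(a h + a h\right) = -6 + 2 a h$)
$-49 - 69 M{\left(j{\left(4 \right)},-8 \right)} = -49 - 69 \left(-6 + 2 \left(-8\right) \left(-1 + 4^{2}\right)\right) = -49 - 69 \left(-6 + 2 \left(-8\right) \left(-1 + 16\right)\right) = -49 - 69 \left(-6 + 2 \left(-8\right) 15\right) = -49 - 69 \left(-6 - 240\right) = -49 - -16974 = -49 + 16974 = 16925$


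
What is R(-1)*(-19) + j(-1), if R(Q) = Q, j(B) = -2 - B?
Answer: 18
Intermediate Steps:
R(-1)*(-19) + j(-1) = -1*(-19) + (-2 - 1*(-1)) = 19 + (-2 + 1) = 19 - 1 = 18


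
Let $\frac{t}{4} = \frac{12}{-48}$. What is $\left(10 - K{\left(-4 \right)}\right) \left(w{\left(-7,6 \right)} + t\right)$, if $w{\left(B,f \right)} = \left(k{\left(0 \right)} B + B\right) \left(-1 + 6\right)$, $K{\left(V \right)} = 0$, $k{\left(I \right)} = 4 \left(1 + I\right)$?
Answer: $-1760$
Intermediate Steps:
$k{\left(I \right)} = 4 + 4 I$
$t = -1$ ($t = 4 \frac{12}{-48} = 4 \cdot 12 \left(- \frac{1}{48}\right) = 4 \left(- \frac{1}{4}\right) = -1$)
$w{\left(B,f \right)} = 25 B$ ($w{\left(B,f \right)} = \left(\left(4 + 4 \cdot 0\right) B + B\right) \left(-1 + 6\right) = \left(\left(4 + 0\right) B + B\right) 5 = \left(4 B + B\right) 5 = 5 B 5 = 25 B$)
$\left(10 - K{\left(-4 \right)}\right) \left(w{\left(-7,6 \right)} + t\right) = \left(10 - 0\right) \left(25 \left(-7\right) - 1\right) = \left(10 + 0\right) \left(-175 - 1\right) = 10 \left(-176\right) = -1760$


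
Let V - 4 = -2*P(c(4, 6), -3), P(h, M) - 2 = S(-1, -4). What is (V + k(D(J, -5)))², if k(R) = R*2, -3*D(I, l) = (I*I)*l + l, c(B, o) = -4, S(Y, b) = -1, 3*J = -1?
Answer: 23716/729 ≈ 32.532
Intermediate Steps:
J = -⅓ (J = (⅓)*(-1) = -⅓ ≈ -0.33333)
D(I, l) = -l/3 - l*I²/3 (D(I, l) = -((I*I)*l + l)/3 = -(I²*l + l)/3 = -(l*I² + l)/3 = -(l + l*I²)/3 = -l/3 - l*I²/3)
k(R) = 2*R
P(h, M) = 1 (P(h, M) = 2 - 1 = 1)
V = 2 (V = 4 - 2*1 = 4 - 2 = 2)
(V + k(D(J, -5)))² = (2 + 2*(-⅓*(-5)*(1 + (-⅓)²)))² = (2 + 2*(-⅓*(-5)*(1 + ⅑)))² = (2 + 2*(-⅓*(-5)*10/9))² = (2 + 2*(50/27))² = (2 + 100/27)² = (154/27)² = 23716/729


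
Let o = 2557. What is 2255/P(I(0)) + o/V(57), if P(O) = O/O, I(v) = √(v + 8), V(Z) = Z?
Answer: 131092/57 ≈ 2299.9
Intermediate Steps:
I(v) = √(8 + v)
P(O) = 1
2255/P(I(0)) + o/V(57) = 2255/1 + 2557/57 = 2255*1 + 2557*(1/57) = 2255 + 2557/57 = 131092/57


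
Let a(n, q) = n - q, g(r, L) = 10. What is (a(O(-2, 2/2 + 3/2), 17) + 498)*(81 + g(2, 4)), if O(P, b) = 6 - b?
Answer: 88179/2 ≈ 44090.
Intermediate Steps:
(a(O(-2, 2/2 + 3/2), 17) + 498)*(81 + g(2, 4)) = (((6 - (2/2 + 3/2)) - 1*17) + 498)*(81 + 10) = (((6 - (2*(½) + 3*(½))) - 17) + 498)*91 = (((6 - (1 + 3/2)) - 17) + 498)*91 = (((6 - 1*5/2) - 17) + 498)*91 = (((6 - 5/2) - 17) + 498)*91 = ((7/2 - 17) + 498)*91 = (-27/2 + 498)*91 = (969/2)*91 = 88179/2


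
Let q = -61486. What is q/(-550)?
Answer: 30743/275 ≈ 111.79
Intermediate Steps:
q/(-550) = -61486/(-550) = -61486*(-1/550) = 30743/275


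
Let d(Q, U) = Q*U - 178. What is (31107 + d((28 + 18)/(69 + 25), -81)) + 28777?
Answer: 2804319/47 ≈ 59666.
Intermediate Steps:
d(Q, U) = -178 + Q*U
(31107 + d((28 + 18)/(69 + 25), -81)) + 28777 = (31107 + (-178 + ((28 + 18)/(69 + 25))*(-81))) + 28777 = (31107 + (-178 + (46/94)*(-81))) + 28777 = (31107 + (-178 + (46*(1/94))*(-81))) + 28777 = (31107 + (-178 + (23/47)*(-81))) + 28777 = (31107 + (-178 - 1863/47)) + 28777 = (31107 - 10229/47) + 28777 = 1451800/47 + 28777 = 2804319/47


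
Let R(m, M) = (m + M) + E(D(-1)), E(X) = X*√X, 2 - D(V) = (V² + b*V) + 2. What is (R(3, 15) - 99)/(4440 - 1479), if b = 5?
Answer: -73/2961 ≈ -0.024654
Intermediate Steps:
D(V) = -V² - 5*V (D(V) = 2 - ((V² + 5*V) + 2) = 2 - (2 + V² + 5*V) = 2 + (-2 - V² - 5*V) = -V² - 5*V)
E(X) = X^(3/2)
R(m, M) = 8 + M + m (R(m, M) = (m + M) + (-1*(-1)*(5 - 1))^(3/2) = (M + m) + (-1*(-1)*4)^(3/2) = (M + m) + 4^(3/2) = (M + m) + 8 = 8 + M + m)
(R(3, 15) - 99)/(4440 - 1479) = ((8 + 15 + 3) - 99)/(4440 - 1479) = (26 - 99)/2961 = -73*1/2961 = -73/2961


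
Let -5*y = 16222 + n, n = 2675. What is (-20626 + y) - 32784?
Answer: -285947/5 ≈ -57189.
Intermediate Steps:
y = -18897/5 (y = -(16222 + 2675)/5 = -⅕*18897 = -18897/5 ≈ -3779.4)
(-20626 + y) - 32784 = (-20626 - 18897/5) - 32784 = -122027/5 - 32784 = -285947/5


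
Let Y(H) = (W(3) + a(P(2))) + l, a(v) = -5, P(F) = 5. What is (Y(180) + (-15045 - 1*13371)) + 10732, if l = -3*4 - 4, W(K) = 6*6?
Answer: -17669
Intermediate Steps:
W(K) = 36
l = -16 (l = -12 - 4 = -16)
Y(H) = 15 (Y(H) = (36 - 5) - 16 = 31 - 16 = 15)
(Y(180) + (-15045 - 1*13371)) + 10732 = (15 + (-15045 - 1*13371)) + 10732 = (15 + (-15045 - 13371)) + 10732 = (15 - 28416) + 10732 = -28401 + 10732 = -17669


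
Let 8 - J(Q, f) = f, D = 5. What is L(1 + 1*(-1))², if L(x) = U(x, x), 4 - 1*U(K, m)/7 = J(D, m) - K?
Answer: 784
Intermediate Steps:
J(Q, f) = 8 - f
U(K, m) = -28 + 7*K + 7*m (U(K, m) = 28 - 7*((8 - m) - K) = 28 - 7*(8 - K - m) = 28 + (-56 + 7*K + 7*m) = -28 + 7*K + 7*m)
L(x) = -28 + 14*x (L(x) = -28 + 7*x + 7*x = -28 + 14*x)
L(1 + 1*(-1))² = (-28 + 14*(1 + 1*(-1)))² = (-28 + 14*(1 - 1))² = (-28 + 14*0)² = (-28 + 0)² = (-28)² = 784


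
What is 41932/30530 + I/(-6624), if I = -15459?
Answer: 124953473/33705120 ≈ 3.7073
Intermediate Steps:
41932/30530 + I/(-6624) = 41932/30530 - 15459/(-6624) = 41932*(1/30530) - 15459*(-1/6624) = 20966/15265 + 5153/2208 = 124953473/33705120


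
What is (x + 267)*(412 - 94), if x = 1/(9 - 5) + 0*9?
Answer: 169971/2 ≈ 84986.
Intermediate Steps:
x = ¼ (x = 1/4 + 0 = ¼ + 0 = ¼ ≈ 0.25000)
(x + 267)*(412 - 94) = (¼ + 267)*(412 - 94) = (1069/4)*318 = 169971/2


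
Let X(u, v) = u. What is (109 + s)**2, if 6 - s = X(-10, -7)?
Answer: 15625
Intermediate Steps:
s = 16 (s = 6 - 1*(-10) = 6 + 10 = 16)
(109 + s)**2 = (109 + 16)**2 = 125**2 = 15625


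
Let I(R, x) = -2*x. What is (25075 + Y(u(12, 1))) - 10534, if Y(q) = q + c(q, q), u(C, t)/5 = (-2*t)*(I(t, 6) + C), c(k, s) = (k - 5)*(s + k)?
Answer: 14541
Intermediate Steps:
c(k, s) = (-5 + k)*(k + s)
u(C, t) = -10*t*(-12 + C) (u(C, t) = 5*((-2*t)*(-2*6 + C)) = 5*((-2*t)*(-12 + C)) = 5*(-2*t*(-12 + C)) = -10*t*(-12 + C))
Y(q) = -9*q + 2*q² (Y(q) = q + (q² - 5*q - 5*q + q*q) = q + (q² - 5*q - 5*q + q²) = q + (-10*q + 2*q²) = -9*q + 2*q²)
(25075 + Y(u(12, 1))) - 10534 = (25075 + (10*1*(12 - 1*12))*(-9 + 2*(10*1*(12 - 1*12)))) - 10534 = (25075 + (10*1*(12 - 12))*(-9 + 2*(10*1*(12 - 12)))) - 10534 = (25075 + (10*1*0)*(-9 + 2*(10*1*0))) - 10534 = (25075 + 0*(-9 + 2*0)) - 10534 = (25075 + 0*(-9 + 0)) - 10534 = (25075 + 0*(-9)) - 10534 = (25075 + 0) - 10534 = 25075 - 10534 = 14541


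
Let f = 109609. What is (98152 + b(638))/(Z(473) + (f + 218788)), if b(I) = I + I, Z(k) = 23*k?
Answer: 3551/12117 ≈ 0.29306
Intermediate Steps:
b(I) = 2*I
(98152 + b(638))/(Z(473) + (f + 218788)) = (98152 + 2*638)/(23*473 + (109609 + 218788)) = (98152 + 1276)/(10879 + 328397) = 99428/339276 = 99428*(1/339276) = 3551/12117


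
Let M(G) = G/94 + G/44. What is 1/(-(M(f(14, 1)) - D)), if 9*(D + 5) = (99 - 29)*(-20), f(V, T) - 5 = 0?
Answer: -18612/2991365 ≈ -0.0062219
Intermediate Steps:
f(V, T) = 5 (f(V, T) = 5 + 0 = 5)
M(G) = 69*G/2068 (M(G) = G*(1/94) + G*(1/44) = G/94 + G/44 = 69*G/2068)
D = -1445/9 (D = -5 + ((99 - 29)*(-20))/9 = -5 + (70*(-20))/9 = -5 + (⅑)*(-1400) = -5 - 1400/9 = -1445/9 ≈ -160.56)
1/(-(M(f(14, 1)) - D)) = 1/(-((69/2068)*5 - 1*(-1445/9))) = 1/(-(345/2068 + 1445/9)) = 1/(-1*2991365/18612) = 1/(-2991365/18612) = -18612/2991365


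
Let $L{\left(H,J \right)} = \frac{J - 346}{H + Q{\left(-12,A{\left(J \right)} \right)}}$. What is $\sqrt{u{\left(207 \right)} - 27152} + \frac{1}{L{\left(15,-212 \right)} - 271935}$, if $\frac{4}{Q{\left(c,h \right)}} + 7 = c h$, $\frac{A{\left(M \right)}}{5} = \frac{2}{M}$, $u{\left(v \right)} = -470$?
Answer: $- \frac{4903}{1333487583} + i \sqrt{27622} \approx -3.6768 \cdot 10^{-6} + 166.2 i$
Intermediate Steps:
$A{\left(M \right)} = \frac{10}{M}$ ($A{\left(M \right)} = 5 \frac{2}{M} = \frac{10}{M}$)
$Q{\left(c,h \right)} = \frac{4}{-7 + c h}$
$L{\left(H,J \right)} = \frac{-346 + J}{H + \frac{4}{-7 - \frac{120}{J}}}$ ($L{\left(H,J \right)} = \frac{J - 346}{H + \frac{4}{-7 - 12 \frac{10}{J}}} = \frac{-346 + J}{H + \frac{4}{-7 - \frac{120}{J}}}$)
$\sqrt{u{\left(207 \right)} - 27152} + \frac{1}{L{\left(15,-212 \right)} - 271935} = \sqrt{-470 - 27152} + \frac{1}{\frac{\left(-346 - 212\right) \left(120 + 7 \left(-212\right)\right)}{\left(-4\right) \left(-212\right) + 15 \left(120 + 7 \left(-212\right)\right)} - 271935} = \sqrt{-27622} + \frac{1}{\frac{1}{848 + 15 \left(120 - 1484\right)} \left(-558\right) \left(120 - 1484\right) - 271935} = i \sqrt{27622} + \frac{1}{\frac{1}{848 + 15 \left(-1364\right)} \left(-558\right) \left(-1364\right) - 271935} = i \sqrt{27622} + \frac{1}{\frac{1}{848 - 20460} \left(-558\right) \left(-1364\right) - 271935} = i \sqrt{27622} + \frac{1}{\frac{1}{-19612} \left(-558\right) \left(-1364\right) - 271935} = i \sqrt{27622} + \frac{1}{\left(- \frac{1}{19612}\right) \left(-558\right) \left(-1364\right) - 271935} = i \sqrt{27622} + \frac{1}{- \frac{190278}{4903} - 271935} = i \sqrt{27622} + \frac{1}{- \frac{1333487583}{4903}} = i \sqrt{27622} - \frac{4903}{1333487583} = - \frac{4903}{1333487583} + i \sqrt{27622}$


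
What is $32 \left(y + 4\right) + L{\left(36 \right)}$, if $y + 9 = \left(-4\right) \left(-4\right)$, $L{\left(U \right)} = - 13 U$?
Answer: $-116$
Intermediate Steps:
$y = 7$ ($y = -9 - -16 = -9 + 16 = 7$)
$32 \left(y + 4\right) + L{\left(36 \right)} = 32 \left(7 + 4\right) - 468 = 32 \cdot 11 - 468 = 352 - 468 = -116$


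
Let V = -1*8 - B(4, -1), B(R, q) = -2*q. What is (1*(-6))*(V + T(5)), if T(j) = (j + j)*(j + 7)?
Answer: -660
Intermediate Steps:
T(j) = 2*j*(7 + j) (T(j) = (2*j)*(7 + j) = 2*j*(7 + j))
V = -10 (V = -1*8 - (-2)*(-1) = -8 - 1*2 = -8 - 2 = -10)
(1*(-6))*(V + T(5)) = (1*(-6))*(-10 + 2*5*(7 + 5)) = -6*(-10 + 2*5*12) = -6*(-10 + 120) = -6*110 = -660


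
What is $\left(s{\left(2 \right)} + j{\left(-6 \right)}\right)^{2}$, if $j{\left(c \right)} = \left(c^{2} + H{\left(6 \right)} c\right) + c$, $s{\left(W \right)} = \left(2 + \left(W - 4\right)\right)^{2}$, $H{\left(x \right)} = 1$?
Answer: $576$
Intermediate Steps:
$s{\left(W \right)} = \left(-2 + W\right)^{2}$ ($s{\left(W \right)} = \left(2 + \left(-4 + W\right)\right)^{2} = \left(-2 + W\right)^{2}$)
$j{\left(c \right)} = c^{2} + 2 c$ ($j{\left(c \right)} = \left(c^{2} + 1 c\right) + c = \left(c^{2} + c\right) + c = \left(c + c^{2}\right) + c = c^{2} + 2 c$)
$\left(s{\left(2 \right)} + j{\left(-6 \right)}\right)^{2} = \left(\left(-2 + 2\right)^{2} - 6 \left(2 - 6\right)\right)^{2} = \left(0^{2} - -24\right)^{2} = \left(0 + 24\right)^{2} = 24^{2} = 576$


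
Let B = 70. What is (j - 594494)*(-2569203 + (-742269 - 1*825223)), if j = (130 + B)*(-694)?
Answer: 3033413623330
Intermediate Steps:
j = -138800 (j = (130 + 70)*(-694) = 200*(-694) = -138800)
(j - 594494)*(-2569203 + (-742269 - 1*825223)) = (-138800 - 594494)*(-2569203 + (-742269 - 1*825223)) = -733294*(-2569203 + (-742269 - 825223)) = -733294*(-2569203 - 1567492) = -733294*(-4136695) = 3033413623330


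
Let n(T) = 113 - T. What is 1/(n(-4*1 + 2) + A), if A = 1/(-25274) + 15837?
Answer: 25274/403170847 ≈ 6.2688e-5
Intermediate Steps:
A = 400264337/25274 (A = -1/25274 + 15837 = 400264337/25274 ≈ 15837.)
1/(n(-4*1 + 2) + A) = 1/((113 - (-4*1 + 2)) + 400264337/25274) = 1/((113 - (-4 + 2)) + 400264337/25274) = 1/((113 - 1*(-2)) + 400264337/25274) = 1/((113 + 2) + 400264337/25274) = 1/(115 + 400264337/25274) = 1/(403170847/25274) = 25274/403170847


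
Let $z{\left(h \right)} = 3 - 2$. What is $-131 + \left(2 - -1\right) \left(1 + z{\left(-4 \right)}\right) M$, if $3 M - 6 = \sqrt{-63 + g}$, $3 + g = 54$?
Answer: $-119 + 4 i \sqrt{3} \approx -119.0 + 6.9282 i$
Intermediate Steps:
$g = 51$ ($g = -3 + 54 = 51$)
$z{\left(h \right)} = 1$
$M = 2 + \frac{2 i \sqrt{3}}{3}$ ($M = 2 + \frac{\sqrt{-63 + 51}}{3} = 2 + \frac{\sqrt{-12}}{3} = 2 + \frac{2 i \sqrt{3}}{3} \approx 2.0 + 1.1547 i$)
$-131 + \left(2 - -1\right) \left(1 + z{\left(-4 \right)}\right) M = -131 + \left(2 - -1\right) \left(1 + 1\right) \left(2 + \frac{2 i \sqrt{3}}{3}\right) = -131 + \left(2 + \left(-4 + 5\right)\right) 2 \left(2 + \frac{2 i \sqrt{3}}{3}\right) = -131 + \left(2 + 1\right) 2 \left(2 + \frac{2 i \sqrt{3}}{3}\right) = -131 + 3 \cdot 2 \left(2 + \frac{2 i \sqrt{3}}{3}\right) = -131 + 6 \left(2 + \frac{2 i \sqrt{3}}{3}\right) = -131 + \left(12 + 4 i \sqrt{3}\right) = -119 + 4 i \sqrt{3}$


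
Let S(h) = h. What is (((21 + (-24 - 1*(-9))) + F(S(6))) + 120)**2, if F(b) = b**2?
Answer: 26244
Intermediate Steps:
(((21 + (-24 - 1*(-9))) + F(S(6))) + 120)**2 = (((21 + (-24 - 1*(-9))) + 6**2) + 120)**2 = (((21 + (-24 + 9)) + 36) + 120)**2 = (((21 - 15) + 36) + 120)**2 = ((6 + 36) + 120)**2 = (42 + 120)**2 = 162**2 = 26244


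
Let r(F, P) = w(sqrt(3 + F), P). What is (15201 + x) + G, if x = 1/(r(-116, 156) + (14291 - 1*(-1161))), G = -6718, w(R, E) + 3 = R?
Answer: 2024652165311/238671714 - I*sqrt(113)/238671714 ≈ 8483.0 - 4.4539e-8*I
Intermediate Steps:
w(R, E) = -3 + R
r(F, P) = -3 + sqrt(3 + F)
x = 1/(15449 + I*sqrt(113)) (x = 1/((-3 + sqrt(3 - 116)) + (14291 - 1*(-1161))) = 1/((-3 + sqrt(-113)) + (14291 + 1161)) = 1/((-3 + I*sqrt(113)) + 15452) = 1/(15449 + I*sqrt(113)) ≈ 6.4729e-5 - 4.45e-8*I)
(15201 + x) + G = (15201 + (15449/238671714 - I*sqrt(113)/238671714)) - 6718 = (3628048739963/238671714 - I*sqrt(113)/238671714) - 6718 = 2024652165311/238671714 - I*sqrt(113)/238671714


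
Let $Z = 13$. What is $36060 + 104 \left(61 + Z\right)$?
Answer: $43756$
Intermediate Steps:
$36060 + 104 \left(61 + Z\right) = 36060 + 104 \left(61 + 13\right) = 36060 + 104 \cdot 74 = 36060 + 7696 = 43756$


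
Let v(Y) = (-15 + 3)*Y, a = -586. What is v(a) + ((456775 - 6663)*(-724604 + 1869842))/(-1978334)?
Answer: -250786860984/989167 ≈ -2.5353e+5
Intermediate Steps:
v(Y) = -12*Y
v(a) + ((456775 - 6663)*(-724604 + 1869842))/(-1978334) = -12*(-586) + ((456775 - 6663)*(-724604 + 1869842))/(-1978334) = 7032 + (450112*1145238)*(-1/1978334) = 7032 + 515485366656*(-1/1978334) = 7032 - 257742683328/989167 = -250786860984/989167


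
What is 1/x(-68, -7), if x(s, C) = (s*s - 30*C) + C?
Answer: 1/4827 ≈ 0.00020717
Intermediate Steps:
x(s, C) = s**2 - 29*C (x(s, C) = (s**2 - 30*C) + C = s**2 - 29*C)
1/x(-68, -7) = 1/((-68)**2 - 29*(-7)) = 1/(4624 + 203) = 1/4827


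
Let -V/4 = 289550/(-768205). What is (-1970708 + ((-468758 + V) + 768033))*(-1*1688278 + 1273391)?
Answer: 106543150008026831/153641 ≈ 6.9345e+11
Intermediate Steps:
V = 231640/153641 (V = -1158200/(-768205) = -1158200*(-1)/768205 = -4*(-57910/153641) = 231640/153641 ≈ 1.5077)
(-1970708 + ((-468758 + V) + 768033))*(-1*1688278 + 1273391) = (-1970708 + ((-468758 + 231640/153641) + 768033))*(-1*1688278 + 1273391) = (-1970708 + (-72020216238/153641 + 768033))*(-1688278 + 1273391) = (-1970708 + 45981141915/153641)*(-414887) = -256800405913/153641*(-414887) = 106543150008026831/153641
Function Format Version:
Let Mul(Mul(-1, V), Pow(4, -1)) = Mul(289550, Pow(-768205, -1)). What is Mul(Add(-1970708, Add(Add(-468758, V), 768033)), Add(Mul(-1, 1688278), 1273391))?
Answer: Rational(106543150008026831, 153641) ≈ 6.9345e+11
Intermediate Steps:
V = Rational(231640, 153641) (V = Mul(-4, Mul(289550, Pow(-768205, -1))) = Mul(-4, Mul(289550, Rational(-1, 768205))) = Mul(-4, Rational(-57910, 153641)) = Rational(231640, 153641) ≈ 1.5077)
Mul(Add(-1970708, Add(Add(-468758, V), 768033)), Add(Mul(-1, 1688278), 1273391)) = Mul(Add(-1970708, Add(Add(-468758, Rational(231640, 153641)), 768033)), Add(Mul(-1, 1688278), 1273391)) = Mul(Add(-1970708, Add(Rational(-72020216238, 153641), 768033)), Add(-1688278, 1273391)) = Mul(Add(-1970708, Rational(45981141915, 153641)), -414887) = Mul(Rational(-256800405913, 153641), -414887) = Rational(106543150008026831, 153641)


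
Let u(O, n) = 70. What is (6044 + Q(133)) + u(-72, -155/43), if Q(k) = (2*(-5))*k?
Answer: 4784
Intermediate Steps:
Q(k) = -10*k
(6044 + Q(133)) + u(-72, -155/43) = (6044 - 10*133) + 70 = (6044 - 1330) + 70 = 4714 + 70 = 4784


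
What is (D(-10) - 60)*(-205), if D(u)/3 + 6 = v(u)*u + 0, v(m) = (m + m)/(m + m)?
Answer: 22140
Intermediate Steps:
v(m) = 1 (v(m) = (2*m)/((2*m)) = (2*m)*(1/(2*m)) = 1)
D(u) = -18 + 3*u (D(u) = -18 + 3*(1*u + 0) = -18 + 3*(u + 0) = -18 + 3*u)
(D(-10) - 60)*(-205) = ((-18 + 3*(-10)) - 60)*(-205) = ((-18 - 30) - 60)*(-205) = (-48 - 60)*(-205) = -108*(-205) = 22140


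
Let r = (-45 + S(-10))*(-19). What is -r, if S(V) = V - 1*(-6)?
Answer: -931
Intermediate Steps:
S(V) = 6 + V (S(V) = V + 6 = 6 + V)
r = 931 (r = (-45 + (6 - 10))*(-19) = (-45 - 4)*(-19) = -49*(-19) = 931)
-r = -1*931 = -931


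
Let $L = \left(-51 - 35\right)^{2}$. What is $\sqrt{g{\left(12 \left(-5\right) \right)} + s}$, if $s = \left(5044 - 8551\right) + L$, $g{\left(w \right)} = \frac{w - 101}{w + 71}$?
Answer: $\frac{\sqrt{468798}}{11} \approx 62.244$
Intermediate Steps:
$L = 7396$ ($L = \left(-86\right)^{2} = 7396$)
$g{\left(w \right)} = \frac{-101 + w}{71 + w}$
$s = 3889$ ($s = \left(5044 - 8551\right) + 7396 = -3507 + 7396 = 3889$)
$\sqrt{g{\left(12 \left(-5\right) \right)} + s} = \sqrt{\frac{-101 + 12 \left(-5\right)}{71 + 12 \left(-5\right)} + 3889} = \sqrt{\frac{-101 - 60}{71 - 60} + 3889} = \sqrt{\frac{1}{11} \left(-161\right) + 3889} = \sqrt{- \frac{161}{11} + 3889} = \sqrt{\frac{42618}{11}} = \frac{\sqrt{468798}}{11}$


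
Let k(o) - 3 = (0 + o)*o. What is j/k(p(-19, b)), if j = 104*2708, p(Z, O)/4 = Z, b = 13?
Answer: 281632/5779 ≈ 48.734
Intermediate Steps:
p(Z, O) = 4*Z
k(o) = 3 + o² (k(o) = 3 + (0 + o)*o = 3 + o*o = 3 + o²)
j = 281632
j/k(p(-19, b)) = 281632/(3 + (4*(-19))²) = 281632/(3 + (-76)²) = 281632/(3 + 5776) = 281632/5779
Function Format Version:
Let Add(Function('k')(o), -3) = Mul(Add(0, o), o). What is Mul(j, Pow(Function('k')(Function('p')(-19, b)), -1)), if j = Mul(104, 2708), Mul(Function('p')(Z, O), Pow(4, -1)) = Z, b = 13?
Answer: Rational(281632, 5779) ≈ 48.734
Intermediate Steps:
Function('p')(Z, O) = Mul(4, Z)
Function('k')(o) = Add(3, Pow(o, 2)) (Function('k')(o) = Add(3, Mul(Add(0, o), o)) = Add(3, Mul(o, o)) = Add(3, Pow(o, 2)))
j = 281632
Mul(j, Pow(Function('k')(Function('p')(-19, b)), -1)) = Mul(281632, Pow(Add(3, Pow(Mul(4, -19), 2)), -1)) = Mul(281632, Pow(Add(3, Pow(-76, 2)), -1)) = Mul(281632, Pow(Add(3, 5776), -1)) = Mul(281632, Pow(5779, -1)) = Mul(281632, Rational(1, 5779)) = Rational(281632, 5779)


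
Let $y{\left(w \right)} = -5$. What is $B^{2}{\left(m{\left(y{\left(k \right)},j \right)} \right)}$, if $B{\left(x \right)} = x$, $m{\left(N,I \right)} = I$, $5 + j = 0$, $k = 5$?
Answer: $25$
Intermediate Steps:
$j = -5$ ($j = -5 + 0 = -5$)
$B^{2}{\left(m{\left(y{\left(k \right)},j \right)} \right)} = \left(-5\right)^{2} = 25$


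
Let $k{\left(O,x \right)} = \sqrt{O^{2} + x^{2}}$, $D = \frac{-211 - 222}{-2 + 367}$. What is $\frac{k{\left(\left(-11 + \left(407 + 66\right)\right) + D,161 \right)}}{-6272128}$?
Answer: $- \frac{\sqrt{31743556034}}{2289326720} \approx -7.7825 \cdot 10^{-5}$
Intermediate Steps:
$D = - \frac{433}{365} \approx -1.1863$
$\frac{k{\left(\left(-11 + \left(407 + 66\right)\right) + D,161 \right)}}{-6272128} = \frac{\sqrt{\left(\left(-11 + \left(407 + 66\right)\right) - \frac{433}{365}\right)^{2} + 161^{2}}}{-6272128} = \sqrt{\left(\left(-11 + 473\right) - \frac{433}{365}\right)^{2} + 25921} \left(- \frac{1}{6272128}\right) = \sqrt{\left(462 - \frac{433}{365}\right)^{2} + 25921} \left(- \frac{1}{6272128}\right) = \sqrt{\left(\frac{168197}{365}\right)^{2} + 25921} \left(- \frac{1}{6272128}\right) = \sqrt{\frac{28290230809}{133225} + 25921} \left(- \frac{1}{6272128}\right) = \sqrt{\frac{31743556034}{133225}} \left(- \frac{1}{6272128}\right) = \frac{\sqrt{31743556034}}{365} \left(- \frac{1}{6272128}\right) = - \frac{\sqrt{31743556034}}{2289326720}$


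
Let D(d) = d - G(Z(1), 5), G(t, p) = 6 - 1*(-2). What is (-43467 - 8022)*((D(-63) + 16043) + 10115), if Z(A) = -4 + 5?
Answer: -1343193543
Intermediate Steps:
Z(A) = 1
G(t, p) = 8 (G(t, p) = 6 + 2 = 8)
D(d) = -8 + d (D(d) = d - 1*8 = d - 8 = -8 + d)
(-43467 - 8022)*((D(-63) + 16043) + 10115) = (-43467 - 8022)*(((-8 - 63) + 16043) + 10115) = -51489*((-71 + 16043) + 10115) = -51489*(15972 + 10115) = -51489*26087 = -1343193543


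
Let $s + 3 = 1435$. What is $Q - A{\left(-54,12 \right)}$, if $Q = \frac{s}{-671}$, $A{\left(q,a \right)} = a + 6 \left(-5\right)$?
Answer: $\frac{10646}{671} \approx 15.866$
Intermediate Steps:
$s = 1432$ ($s = -3 + 1435 = 1432$)
$A{\left(q,a \right)} = -30 + a$ ($A{\left(q,a \right)} = a - 30 = -30 + a$)
$Q = - \frac{1432}{671}$ ($Q = \frac{1432}{-671} = 1432 \left(- \frac{1}{671}\right) = - \frac{1432}{671} \approx -2.1341$)
$Q - A{\left(-54,12 \right)} = - \frac{1432}{671} - \left(-30 + 12\right) = - \frac{1432}{671} - -18 = - \frac{1432}{671} + 18 = \frac{10646}{671}$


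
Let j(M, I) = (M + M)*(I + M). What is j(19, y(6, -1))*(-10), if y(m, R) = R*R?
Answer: -7600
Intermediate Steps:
y(m, R) = R**2
j(M, I) = 2*M*(I + M) (j(M, I) = (2*M)*(I + M) = 2*M*(I + M))
j(19, y(6, -1))*(-10) = (2*19*((-1)**2 + 19))*(-10) = (2*19*(1 + 19))*(-10) = (2*19*20)*(-10) = 760*(-10) = -7600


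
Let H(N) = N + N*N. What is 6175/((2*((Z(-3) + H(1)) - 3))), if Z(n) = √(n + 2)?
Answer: -6175/4 - 6175*I/4 ≈ -1543.8 - 1543.8*I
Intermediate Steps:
H(N) = N + N²
Z(n) = √(2 + n)
6175/((2*((Z(-3) + H(1)) - 3))) = 6175/((2*((√(2 - 3) + 1*(1 + 1)) - 3))) = 6175/((2*((√(-1) + 1*2) - 3))) = 6175/((2*((I + 2) - 3))) = 6175/((2*((2 + I) - 3))) = 6175/((2*(-1 + I))) = 6175/(-2 + 2*I) = 6175*((-2 - 2*I)/8) = 6175*(-2 - 2*I)/8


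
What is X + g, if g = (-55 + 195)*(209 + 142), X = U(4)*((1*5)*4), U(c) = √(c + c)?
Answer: 49140 + 40*√2 ≈ 49197.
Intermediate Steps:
U(c) = √2*√c (U(c) = √(2*c) = √2*√c)
X = 40*√2 (X = (√2*√4)*((1*5)*4) = (√2*2)*(5*4) = (2*√2)*20 = 40*√2 ≈ 56.569)
g = 49140 (g = 140*351 = 49140)
X + g = 40*√2 + 49140 = 49140 + 40*√2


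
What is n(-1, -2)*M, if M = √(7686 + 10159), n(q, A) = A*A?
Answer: 4*√17845 ≈ 534.34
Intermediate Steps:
n(q, A) = A²
M = √17845 ≈ 133.59
n(-1, -2)*M = (-2)²*√17845 = 4*√17845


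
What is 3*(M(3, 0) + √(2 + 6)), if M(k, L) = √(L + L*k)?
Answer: 6*√2 ≈ 8.4853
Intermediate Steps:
3*(M(3, 0) + √(2 + 6)) = 3*(√(0*(1 + 3)) + √(2 + 6)) = 3*(√(0*4) + √8) = 3*(√0 + 2*√2) = 3*(0 + 2*√2) = 3*(2*√2) = 6*√2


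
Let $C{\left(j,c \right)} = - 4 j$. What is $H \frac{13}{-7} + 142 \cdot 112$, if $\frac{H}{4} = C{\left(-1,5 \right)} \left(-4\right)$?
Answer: $\frac{112160}{7} \approx 16023.0$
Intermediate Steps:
$H = -64$ ($H = 4 \left(-4\right) \left(-1\right) \left(-4\right) = 4 \cdot 4 \left(-4\right) = 4 \left(-16\right) = -64$)
$H \frac{13}{-7} + 142 \cdot 112 = - 64 \frac{13}{-7} + 142 \cdot 112 = - 64 \cdot 13 \left(- \frac{1}{7}\right) + 15904 = \left(-64\right) \left(- \frac{13}{7}\right) + 15904 = \frac{832}{7} + 15904 = \frac{112160}{7}$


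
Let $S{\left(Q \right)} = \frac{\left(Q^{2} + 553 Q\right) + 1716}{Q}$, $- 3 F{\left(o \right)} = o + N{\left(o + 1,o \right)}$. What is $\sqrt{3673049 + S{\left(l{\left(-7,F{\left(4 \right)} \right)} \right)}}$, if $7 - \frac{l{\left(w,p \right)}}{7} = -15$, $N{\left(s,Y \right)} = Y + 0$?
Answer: $\frac{\sqrt{180014590}}{7} \approx 1916.7$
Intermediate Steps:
$N{\left(s,Y \right)} = Y$
$F{\left(o \right)} = - \frac{2 o}{3}$ ($F{\left(o \right)} = - \frac{o + o}{3} = - \frac{2 o}{3}$)
$l{\left(w,p \right)} = 154$ ($l{\left(w,p \right)} = 49 - -105 = 49 + 105 = 154$)
$S{\left(Q \right)} = \frac{1716 + Q^{2} + 553 Q}{Q}$
$\sqrt{3673049 + S{\left(l{\left(-7,F{\left(4 \right)} \right)} \right)}} = \sqrt{3673049 + \left(553 + 154 + \frac{1716}{154}\right)} = \sqrt{3673049 + \left(553 + 154 + 1716 \cdot \frac{1}{154}\right)} = \sqrt{3673049 + \left(553 + 154 + \frac{78}{7}\right)} = \sqrt{3673049 + \frac{5027}{7}} = \sqrt{\frac{25716370}{7}} = \frac{\sqrt{180014590}}{7}$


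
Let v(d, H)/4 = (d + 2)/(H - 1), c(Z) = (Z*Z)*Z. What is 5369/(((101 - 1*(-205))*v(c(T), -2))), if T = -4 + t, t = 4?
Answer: -5369/816 ≈ -6.5797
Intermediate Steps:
T = 0 (T = -4 + 4 = 0)
c(Z) = Z³ (c(Z) = Z²*Z = Z³)
v(d, H) = 4*(2 + d)/(-1 + H) (v(d, H) = 4*((d + 2)/(H - 1)) = 4*((2 + d)/(-1 + H)) = 4*(2 + d)/(-1 + H))
5369/(((101 - 1*(-205))*v(c(T), -2))) = 5369/(((101 - 1*(-205))*(4*(2 + 0³)/(-1 - 2)))) = 5369/(((101 + 205)*(4*(2 + 0)/(-3)))) = 5369/((306*(4*(-⅓)*2))) = 5369/((306*(-8/3))) = 5369/(-816) = 5369*(-1/816) = -5369/816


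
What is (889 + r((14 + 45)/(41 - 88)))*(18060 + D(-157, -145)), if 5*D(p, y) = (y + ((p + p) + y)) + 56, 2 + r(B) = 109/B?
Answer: 847438384/59 ≈ 1.4363e+7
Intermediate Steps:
r(B) = -2 + 109/B
D(p, y) = 56/5 + 2*p/5 + 2*y/5 (D(p, y) = ((y + ((p + p) + y)) + 56)/5 = ((y + (2*p + y)) + 56)/5 = ((y + (y + 2*p)) + 56)/5 = ((2*p + 2*y) + 56)/5 = (56 + 2*p + 2*y)/5 = 56/5 + 2*p/5 + 2*y/5)
(889 + r((14 + 45)/(41 - 88)))*(18060 + D(-157, -145)) = (889 + (-2 + 109/(((14 + 45)/(41 - 88)))))*(18060 + (56/5 + (⅖)*(-157) + (⅖)*(-145))) = (889 + (-2 + 109/((59/(-47)))))*(18060 + (56/5 - 314/5 - 58)) = (889 + (-2 + 109/((59*(-1/47)))))*(18060 - 548/5) = (889 + (-2 + 109/(-59/47)))*(89752/5) = (889 + (-2 + 109*(-47/59)))*(89752/5) = (889 + (-2 - 5123/59))*(89752/5) = (889 - 5241/59)*(89752/5) = (47210/59)*(89752/5) = 847438384/59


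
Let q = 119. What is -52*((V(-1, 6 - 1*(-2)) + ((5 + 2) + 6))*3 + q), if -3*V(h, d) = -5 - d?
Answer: -8892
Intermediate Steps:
V(h, d) = 5/3 + d/3 (V(h, d) = -(-5 - d)/3 = 5/3 + d/3)
-52*((V(-1, 6 - 1*(-2)) + ((5 + 2) + 6))*3 + q) = -52*(((5/3 + (6 - 1*(-2))/3) + ((5 + 2) + 6))*3 + 119) = -52*(((5/3 + (6 + 2)/3) + (7 + 6))*3 + 119) = -52*(((5/3 + (⅓)*8) + 13)*3 + 119) = -52*(((5/3 + 8/3) + 13)*3 + 119) = -52*((13/3 + 13)*3 + 119) = -52*((52/3)*3 + 119) = -52*(52 + 119) = -52*171 = -8892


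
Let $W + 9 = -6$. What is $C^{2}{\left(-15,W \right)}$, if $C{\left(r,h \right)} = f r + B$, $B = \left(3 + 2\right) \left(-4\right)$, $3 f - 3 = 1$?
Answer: $1600$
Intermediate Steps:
$f = \frac{4}{3}$ ($f = 1 + \frac{1}{3} \cdot 1 = 1 + \frac{1}{3} = \frac{4}{3} \approx 1.3333$)
$W = -15$ ($W = -9 - 6 = -15$)
$B = -20$ ($B = 5 \left(-4\right) = -20$)
$C{\left(r,h \right)} = -20 + \frac{4 r}{3}$ ($C{\left(r,h \right)} = \frac{4 r}{3} - 20 = -20 + \frac{4 r}{3}$)
$C^{2}{\left(-15,W \right)} = \left(-20 + \frac{4}{3} \left(-15\right)\right)^{2} = \left(-20 - 20\right)^{2} = \left(-40\right)^{2} = 1600$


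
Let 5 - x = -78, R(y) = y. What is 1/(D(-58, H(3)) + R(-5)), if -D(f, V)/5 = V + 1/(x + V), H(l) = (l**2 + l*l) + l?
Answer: -104/11445 ≈ -0.0090869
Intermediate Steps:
H(l) = l + 2*l**2 (H(l) = (l**2 + l**2) + l = 2*l**2 + l = l + 2*l**2)
x = 83 (x = 5 - 1*(-78) = 5 + 78 = 83)
D(f, V) = -5*V - 5/(83 + V) (D(f, V) = -5*(V + 1/(83 + V)) = -5*V - 5/(83 + V))
1/(D(-58, H(3)) + R(-5)) = 1/(5*(-1 - (3*(1 + 2*3))**2 - 249*(1 + 2*3))/(83 + 3*(1 + 2*3)) - 5) = 1/(5*(-1 - (3*(1 + 6))**2 - 249*(1 + 6))/(83 + 3*(1 + 6)) - 5) = 1/(5*(-1 - (3*7)**2 - 249*7)/(83 + 3*7) - 5) = 1/(5*(-1 - 1*21**2 - 83*21)/(83 + 21) - 5) = 1/(5*(-1 - 1*441 - 1743)/104 - 5) = 1/(5*(1/104)*(-1 - 441 - 1743) - 5) = 1/(5*(1/104)*(-2185) - 5) = 1/(-10925/104 - 5) = 1/(-11445/104) = -104/11445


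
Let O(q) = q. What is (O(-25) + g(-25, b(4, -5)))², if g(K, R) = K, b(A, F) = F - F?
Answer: 2500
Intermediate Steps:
b(A, F) = 0
(O(-25) + g(-25, b(4, -5)))² = (-25 - 25)² = (-50)² = 2500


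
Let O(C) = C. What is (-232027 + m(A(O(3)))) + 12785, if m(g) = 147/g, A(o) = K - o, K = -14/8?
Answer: -4166186/19 ≈ -2.1927e+5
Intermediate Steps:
K = -7/4 (K = -14*⅛ = -7/4 ≈ -1.7500)
A(o) = -7/4 - o
(-232027 + m(A(O(3)))) + 12785 = (-232027 + 147/(-7/4 - 1*3)) + 12785 = (-232027 + 147/(-7/4 - 3)) + 12785 = (-232027 + 147/(-19/4)) + 12785 = (-232027 + 147*(-4/19)) + 12785 = (-232027 - 588/19) + 12785 = -4409101/19 + 12785 = -4166186/19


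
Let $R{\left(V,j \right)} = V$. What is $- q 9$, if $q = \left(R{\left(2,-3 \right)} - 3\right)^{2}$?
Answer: $-9$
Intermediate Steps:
$q = 1$ ($q = \left(2 - 3\right)^{2} = \left(-1\right)^{2} = 1$)
$- q 9 = \left(-1\right) 1 \cdot 9 = \left(-1\right) 9 = -9$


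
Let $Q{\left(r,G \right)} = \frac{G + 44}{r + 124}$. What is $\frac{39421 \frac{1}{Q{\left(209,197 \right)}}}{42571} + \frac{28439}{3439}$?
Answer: $\frac{336917493956}{35282802229} \approx 9.5491$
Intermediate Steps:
$Q{\left(r,G \right)} = \frac{44 + G}{124 + r}$
$\frac{39421 \frac{1}{Q{\left(209,197 \right)}}}{42571} + \frac{28439}{3439} = \frac{39421 \frac{1}{\frac{1}{124 + 209} \left(44 + 197\right)}}{42571} + \frac{28439}{3439} = \frac{39421}{\frac{1}{333} \cdot 241} \cdot \frac{1}{42571} + 28439 \cdot \frac{1}{3439} = \frac{39421}{\frac{1}{333} \cdot 241} \cdot \frac{1}{42571} + \frac{28439}{3439} = \frac{39421}{\frac{241}{333}} \cdot \frac{1}{42571} + \frac{28439}{3439} = 39421 \cdot \frac{333}{241} \cdot \frac{1}{42571} + \frac{28439}{3439} = \frac{13127193}{241} \cdot \frac{1}{42571} + \frac{28439}{3439} = \frac{13127193}{10259611} + \frac{28439}{3439} = \frac{336917493956}{35282802229}$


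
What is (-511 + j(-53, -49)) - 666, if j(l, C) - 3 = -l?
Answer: -1121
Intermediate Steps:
j(l, C) = 3 - l
(-511 + j(-53, -49)) - 666 = (-511 + (3 - 1*(-53))) - 666 = (-511 + (3 + 53)) - 666 = (-511 + 56) - 666 = -455 - 666 = -1121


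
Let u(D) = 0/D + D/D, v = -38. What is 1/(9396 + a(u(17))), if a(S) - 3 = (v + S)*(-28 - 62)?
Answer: 1/12729 ≈ 7.8561e-5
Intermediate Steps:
u(D) = 1 (u(D) = 0 + 1 = 1)
a(S) = 3423 - 90*S (a(S) = 3 + (-38 + S)*(-28 - 62) = 3 + (-38 + S)*(-90) = 3 + (3420 - 90*S) = 3423 - 90*S)
1/(9396 + a(u(17))) = 1/(9396 + (3423 - 90*1)) = 1/(9396 + (3423 - 90)) = 1/(9396 + 3333) = 1/12729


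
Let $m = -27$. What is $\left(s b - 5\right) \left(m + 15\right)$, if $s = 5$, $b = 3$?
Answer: $-120$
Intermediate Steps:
$\left(s b - 5\right) \left(m + 15\right) = \left(5 \cdot 3 - 5\right) \left(-27 + 15\right) = \left(15 - 5\right) \left(-12\right) = 10 \left(-12\right) = -120$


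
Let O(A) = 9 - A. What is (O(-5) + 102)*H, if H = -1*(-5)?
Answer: 580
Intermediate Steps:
H = 5
(O(-5) + 102)*H = ((9 - 1*(-5)) + 102)*5 = ((9 + 5) + 102)*5 = (14 + 102)*5 = 116*5 = 580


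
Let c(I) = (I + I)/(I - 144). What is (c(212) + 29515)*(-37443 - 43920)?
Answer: -40832916543/17 ≈ -2.4019e+9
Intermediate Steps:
c(I) = 2*I/(-144 + I) (c(I) = (2*I)/(-144 + I) = 2*I/(-144 + I))
(c(212) + 29515)*(-37443 - 43920) = (2*212/(-144 + 212) + 29515)*(-37443 - 43920) = (2*212/68 + 29515)*(-81363) = (2*212*(1/68) + 29515)*(-81363) = (106/17 + 29515)*(-81363) = (501861/17)*(-81363) = -40832916543/17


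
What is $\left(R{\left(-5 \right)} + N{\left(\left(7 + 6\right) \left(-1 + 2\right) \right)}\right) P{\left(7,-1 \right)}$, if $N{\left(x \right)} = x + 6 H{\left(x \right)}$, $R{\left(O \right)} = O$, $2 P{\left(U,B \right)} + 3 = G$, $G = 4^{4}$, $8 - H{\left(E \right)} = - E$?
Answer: $16951$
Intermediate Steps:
$H{\left(E \right)} = 8 + E$ ($H{\left(E \right)} = 8 - - E = 8 + E$)
$G = 256$
$P{\left(U,B \right)} = \frac{253}{2}$ ($P{\left(U,B \right)} = - \frac{3}{2} + \frac{1}{2} \cdot 256 = - \frac{3}{2} + 128 = \frac{253}{2}$)
$N{\left(x \right)} = 48 + 7 x$ ($N{\left(x \right)} = x + 6 \left(8 + x\right) = x + \left(48 + 6 x\right) = 48 + 7 x$)
$\left(R{\left(-5 \right)} + N{\left(\left(7 + 6\right) \left(-1 + 2\right) \right)}\right) P{\left(7,-1 \right)} = \left(-5 + \left(48 + 7 \left(7 + 6\right) \left(-1 + 2\right)\right)\right) \frac{253}{2} = \left(-5 + \left(48 + 7 \cdot 13 \cdot 1\right)\right) \frac{253}{2} = \left(-5 + \left(48 + 7 \cdot 13\right)\right) \frac{253}{2} = \left(-5 + \left(48 + 91\right)\right) \frac{253}{2} = \left(-5 + 139\right) \frac{253}{2} = 134 \cdot \frac{253}{2} = 16951$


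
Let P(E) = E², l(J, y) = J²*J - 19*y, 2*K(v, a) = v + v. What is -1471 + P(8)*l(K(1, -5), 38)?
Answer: -47615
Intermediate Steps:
K(v, a) = v (K(v, a) = (v + v)/2 = (2*v)/2 = v)
l(J, y) = J³ - 19*y
-1471 + P(8)*l(K(1, -5), 38) = -1471 + 8²*(1³ - 19*38) = -1471 + 64*(1 - 722) = -1471 + 64*(-721) = -1471 - 46144 = -47615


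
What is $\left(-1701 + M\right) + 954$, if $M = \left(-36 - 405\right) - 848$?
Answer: $-2036$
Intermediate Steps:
$M = -1289$ ($M = -441 - 848 = -1289$)
$\left(-1701 + M\right) + 954 = \left(-1701 - 1289\right) + 954 = -2990 + 954 = -2036$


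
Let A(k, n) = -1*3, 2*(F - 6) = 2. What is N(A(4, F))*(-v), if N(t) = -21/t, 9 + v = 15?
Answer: -42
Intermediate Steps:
F = 7 (F = 6 + (1/2)*2 = 6 + 1 = 7)
A(k, n) = -3
v = 6 (v = -9 + 15 = 6)
N(A(4, F))*(-v) = (-21/(-3))*(-1*6) = -21*(-1/3)*(-6) = 7*(-6) = -42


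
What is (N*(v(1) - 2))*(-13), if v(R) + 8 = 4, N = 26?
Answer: 2028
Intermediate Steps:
v(R) = -4 (v(R) = -8 + 4 = -4)
(N*(v(1) - 2))*(-13) = (26*(-4 - 2))*(-13) = (26*(-6))*(-13) = -156*(-13) = 2028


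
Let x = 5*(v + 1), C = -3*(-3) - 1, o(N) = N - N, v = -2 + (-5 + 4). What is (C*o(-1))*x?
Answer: 0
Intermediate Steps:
v = -3 (v = -2 - 1 = -3)
o(N) = 0
C = 8 (C = 9 - 1 = 8)
x = -10 (x = 5*(-3 + 1) = 5*(-2) = -10)
(C*o(-1))*x = (8*0)*(-10) = 0*(-10) = 0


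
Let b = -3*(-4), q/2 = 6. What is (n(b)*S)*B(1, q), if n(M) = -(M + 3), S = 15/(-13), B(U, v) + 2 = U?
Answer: -225/13 ≈ -17.308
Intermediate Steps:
q = 12 (q = 2*6 = 12)
b = 12
B(U, v) = -2 + U
S = -15/13 (S = 15*(-1/13) = -15/13 ≈ -1.1538)
n(M) = -3 - M (n(M) = -(3 + M) = -3 - M)
(n(b)*S)*B(1, q) = ((-3 - 1*12)*(-15/13))*(-2 + 1) = ((-3 - 12)*(-15/13))*(-1) = -15*(-15/13)*(-1) = (225/13)*(-1) = -225/13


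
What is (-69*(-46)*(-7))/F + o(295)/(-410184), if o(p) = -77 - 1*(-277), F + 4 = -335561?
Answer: 125643821/1911713805 ≈ 0.065723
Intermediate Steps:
F = -335565 (F = -4 - 335561 = -335565)
o(p) = 200 (o(p) = -77 + 277 = 200)
(-69*(-46)*(-7))/F + o(295)/(-410184) = (-69*(-46)*(-7))/(-335565) + 200/(-410184) = (3174*(-7))*(-1/335565) + 200*(-1/410184) = -22218*(-1/335565) - 25/51273 = 7406/111855 - 25/51273 = 125643821/1911713805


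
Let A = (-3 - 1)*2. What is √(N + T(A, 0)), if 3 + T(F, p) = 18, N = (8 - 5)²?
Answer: 2*√6 ≈ 4.8990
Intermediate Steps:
A = -8 (A = -4*2 = -8)
N = 9 (N = 3² = 9)
T(F, p) = 15 (T(F, p) = -3 + 18 = 15)
√(N + T(A, 0)) = √(9 + 15) = √24 = 2*√6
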